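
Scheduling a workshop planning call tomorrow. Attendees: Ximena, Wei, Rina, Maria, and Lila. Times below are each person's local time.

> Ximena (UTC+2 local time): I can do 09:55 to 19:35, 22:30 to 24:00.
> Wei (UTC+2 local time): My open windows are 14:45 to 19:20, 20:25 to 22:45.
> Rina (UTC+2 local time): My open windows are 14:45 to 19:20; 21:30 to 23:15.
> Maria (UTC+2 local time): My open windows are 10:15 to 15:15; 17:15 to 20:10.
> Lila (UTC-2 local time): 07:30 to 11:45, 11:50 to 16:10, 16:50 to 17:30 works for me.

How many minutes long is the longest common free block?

125

Ximena in UTC: 07:55-17:35, 20:30-22:00 (subtract 2h to convert from UTC+2).
Wei in UTC: 12:45-17:20, 18:25-20:45 (subtract 2h to convert from UTC+2).
Rina in UTC: 12:45-17:20, 19:30-21:15 (subtract 2h to convert from UTC+2).
Maria in UTC: 08:15-13:15, 15:15-18:10 (subtract 2h to convert from UTC+2).
Lila in UTC: 09:30-13:45, 13:50-18:10, 18:50-19:30 (add 2h to convert from UTC-2).
Ximena ∩ Wei: 12:45-17:20, 20:30-20:45.
Ximena ∩ Wei ∩ Rina: 12:45-17:20, 20:30-20:45.
Ximena ∩ Wei ∩ Rina ∩ Maria: 12:45-13:15, 15:15-17:20.
Ximena ∩ Wei ∩ Rina ∩ Maria ∩ Lila: 12:45-13:15, 15:15-17:20.
The longest is 15:15-17:20 at 125 minutes.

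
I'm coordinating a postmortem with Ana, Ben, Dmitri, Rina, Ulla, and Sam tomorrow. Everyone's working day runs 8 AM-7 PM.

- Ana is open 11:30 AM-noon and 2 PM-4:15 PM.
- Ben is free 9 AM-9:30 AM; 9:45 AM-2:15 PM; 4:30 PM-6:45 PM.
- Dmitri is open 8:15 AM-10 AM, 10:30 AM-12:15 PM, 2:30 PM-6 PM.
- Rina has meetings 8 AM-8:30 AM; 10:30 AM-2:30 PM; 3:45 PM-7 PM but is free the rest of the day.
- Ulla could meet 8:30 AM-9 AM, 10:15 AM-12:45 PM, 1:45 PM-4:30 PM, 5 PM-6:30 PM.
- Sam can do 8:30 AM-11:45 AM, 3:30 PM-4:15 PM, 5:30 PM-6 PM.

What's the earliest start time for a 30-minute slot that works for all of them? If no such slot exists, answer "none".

Ana free: 11:30-12:00, 14:00-16:15.
Ben free: 09:00-09:30, 09:45-14:15, 16:30-18:45.
Dmitri free: 08:15-10:00, 10:30-12:15, 14:30-18:00.
Rina free: 08:30-10:30, 14:30-15:45 (invert busy blocks within the working day).
Ulla free: 08:30-09:00, 10:15-12:45, 13:45-16:30, 17:00-18:30.
Sam free: 08:30-11:45, 15:30-16:15, 17:30-18:00.
Ana ∩ Ben: 11:30-12:00, 14:00-14:15.
Ana ∩ Ben ∩ Dmitri: 11:30-12:00.
Ana ∩ Ben ∩ Dmitri ∩ Rina: ∅.
Ana ∩ Ben ∩ Dmitri ∩ Rina ∩ Ulla: ∅.
Ana ∩ Ben ∩ Dmitri ∩ Rina ∩ Ulla ∩ Sam: ∅.
There is no time when everyone is free.
No common window is at least 30 minutes long.

none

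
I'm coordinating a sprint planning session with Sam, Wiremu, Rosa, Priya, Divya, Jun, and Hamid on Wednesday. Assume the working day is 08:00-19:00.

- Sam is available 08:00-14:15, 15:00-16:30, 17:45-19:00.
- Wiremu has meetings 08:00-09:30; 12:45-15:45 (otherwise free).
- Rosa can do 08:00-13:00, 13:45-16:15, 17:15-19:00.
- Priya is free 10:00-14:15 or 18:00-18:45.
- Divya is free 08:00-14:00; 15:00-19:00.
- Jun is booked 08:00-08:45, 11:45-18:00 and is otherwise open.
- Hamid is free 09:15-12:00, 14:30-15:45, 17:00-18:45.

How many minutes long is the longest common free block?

Sam free: 08:00-14:15, 15:00-16:30, 17:45-19:00.
Wiremu free: 09:30-12:45, 15:45-19:00 (invert busy blocks within the working day).
Rosa free: 08:00-13:00, 13:45-16:15, 17:15-19:00.
Priya free: 10:00-14:15, 18:00-18:45.
Divya free: 08:00-14:00, 15:00-19:00.
Jun free: 08:45-11:45, 18:00-19:00 (invert busy blocks within the working day).
Hamid free: 09:15-12:00, 14:30-15:45, 17:00-18:45.
Sam ∩ Wiremu: 09:30-12:45, 15:45-16:30, 17:45-19:00.
Sam ∩ Wiremu ∩ Rosa: 09:30-12:45, 15:45-16:15, 17:45-19:00.
Sam ∩ Wiremu ∩ Rosa ∩ Priya: 10:00-12:45, 18:00-18:45.
Sam ∩ Wiremu ∩ Rosa ∩ Priya ∩ Divya: 10:00-12:45, 18:00-18:45.
Sam ∩ Wiremu ∩ Rosa ∩ Priya ∩ Divya ∩ Jun: 10:00-11:45, 18:00-18:45.
Sam ∩ Wiremu ∩ Rosa ∩ Priya ∩ Divya ∩ Jun ∩ Hamid: 10:00-11:45, 18:00-18:45.
The longest is 10:00-11:45 at 105 minutes.

105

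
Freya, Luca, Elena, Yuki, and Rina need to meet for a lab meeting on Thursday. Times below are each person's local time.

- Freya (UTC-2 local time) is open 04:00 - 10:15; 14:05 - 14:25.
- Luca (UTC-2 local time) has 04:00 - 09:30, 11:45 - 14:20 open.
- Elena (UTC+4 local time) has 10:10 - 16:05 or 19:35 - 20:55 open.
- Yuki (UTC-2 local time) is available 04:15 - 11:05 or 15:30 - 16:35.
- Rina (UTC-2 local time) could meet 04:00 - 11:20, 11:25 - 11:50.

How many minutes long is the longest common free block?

Freya in UTC: 06:00-12:15, 16:05-16:25 (add 2h to convert from UTC-2).
Luca in UTC: 06:00-11:30, 13:45-16:20 (add 2h to convert from UTC-2).
Elena in UTC: 06:10-12:05, 15:35-16:55 (subtract 4h to convert from UTC+4).
Yuki in UTC: 06:15-13:05, 17:30-18:35 (add 2h to convert from UTC-2).
Rina in UTC: 06:00-13:20, 13:25-13:50 (add 2h to convert from UTC-2).
Freya ∩ Luca: 06:00-11:30, 16:05-16:20.
Freya ∩ Luca ∩ Elena: 06:10-11:30, 16:05-16:20.
Freya ∩ Luca ∩ Elena ∩ Yuki: 06:15-11:30.
Freya ∩ Luca ∩ Elena ∩ Yuki ∩ Rina: 06:15-11:30.
Those are the intersection windows.
The longest is 06:15-11:30 at 315 minutes.

315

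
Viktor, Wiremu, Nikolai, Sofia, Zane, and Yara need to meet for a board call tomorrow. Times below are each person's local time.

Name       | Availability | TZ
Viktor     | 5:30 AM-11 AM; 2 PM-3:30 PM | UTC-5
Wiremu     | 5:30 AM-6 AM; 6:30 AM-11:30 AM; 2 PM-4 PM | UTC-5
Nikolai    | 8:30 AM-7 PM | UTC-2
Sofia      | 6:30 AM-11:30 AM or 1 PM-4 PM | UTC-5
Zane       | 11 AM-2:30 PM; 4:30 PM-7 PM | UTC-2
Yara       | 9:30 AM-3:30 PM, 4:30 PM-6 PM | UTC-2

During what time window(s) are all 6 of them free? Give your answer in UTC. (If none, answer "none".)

Viktor in UTC: 10:30-16:00, 19:00-20:30 (add 5h to convert from UTC-5).
Wiremu in UTC: 10:30-11:00, 11:30-16:30, 19:00-21:00 (add 5h to convert from UTC-5).
Nikolai in UTC: 10:30-21:00 (add 2h to convert from UTC-2).
Sofia in UTC: 11:30-16:30, 18:00-21:00 (add 5h to convert from UTC-5).
Zane in UTC: 13:00-16:30, 18:30-21:00 (add 2h to convert from UTC-2).
Yara in UTC: 11:30-17:30, 18:30-20:00 (add 2h to convert from UTC-2).
Viktor ∩ Wiremu: 10:30-11:00, 11:30-16:00, 19:00-20:30.
Viktor ∩ Wiremu ∩ Nikolai: 10:30-11:00, 11:30-16:00, 19:00-20:30.
Viktor ∩ Wiremu ∩ Nikolai ∩ Sofia: 11:30-16:00, 19:00-20:30.
Viktor ∩ Wiremu ∩ Nikolai ∩ Sofia ∩ Zane: 13:00-16:00, 19:00-20:30.
Viktor ∩ Wiremu ∩ Nikolai ∩ Sofia ∩ Zane ∩ Yara: 13:00-16:00, 19:00-20:00.

13:00-16:00, 19:00-20:00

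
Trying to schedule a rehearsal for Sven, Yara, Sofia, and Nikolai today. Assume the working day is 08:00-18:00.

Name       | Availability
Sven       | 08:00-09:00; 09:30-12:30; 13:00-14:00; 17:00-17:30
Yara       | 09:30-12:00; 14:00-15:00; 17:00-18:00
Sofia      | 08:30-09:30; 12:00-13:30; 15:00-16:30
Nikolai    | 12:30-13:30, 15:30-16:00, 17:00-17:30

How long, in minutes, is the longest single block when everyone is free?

0

Sven ∩ Yara: 09:30-12:00, 17:00-17:30.
Sven ∩ Yara ∩ Sofia: ∅.
Sven ∩ Yara ∩ Sofia ∩ Nikolai: ∅.
There is no time when everyone is free.
No common window exists, so the longest block is 0 minutes.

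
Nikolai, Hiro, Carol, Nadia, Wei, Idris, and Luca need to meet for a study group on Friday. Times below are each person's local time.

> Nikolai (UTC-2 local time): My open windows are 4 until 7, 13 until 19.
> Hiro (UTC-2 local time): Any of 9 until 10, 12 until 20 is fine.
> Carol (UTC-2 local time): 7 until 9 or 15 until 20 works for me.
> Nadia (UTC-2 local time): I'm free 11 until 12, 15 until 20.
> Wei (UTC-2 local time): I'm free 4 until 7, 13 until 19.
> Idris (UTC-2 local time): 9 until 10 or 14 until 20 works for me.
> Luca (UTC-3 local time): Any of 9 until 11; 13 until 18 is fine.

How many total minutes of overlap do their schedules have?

240

Nikolai in UTC: 06:00-09:00, 15:00-21:00 (add 2h to convert from UTC-2).
Hiro in UTC: 11:00-12:00, 14:00-22:00 (add 2h to convert from UTC-2).
Carol in UTC: 09:00-11:00, 17:00-22:00 (add 2h to convert from UTC-2).
Nadia in UTC: 13:00-14:00, 17:00-22:00 (add 2h to convert from UTC-2).
Wei in UTC: 06:00-09:00, 15:00-21:00 (add 2h to convert from UTC-2).
Idris in UTC: 11:00-12:00, 16:00-22:00 (add 2h to convert from UTC-2).
Luca in UTC: 12:00-14:00, 16:00-21:00 (add 3h to convert from UTC-3).
Nikolai ∩ Hiro: 15:00-21:00.
Nikolai ∩ Hiro ∩ Carol: 17:00-21:00.
Nikolai ∩ Hiro ∩ Carol ∩ Nadia: 17:00-21:00.
Nikolai ∩ Hiro ∩ Carol ∩ Nadia ∩ Wei: 17:00-21:00.
Nikolai ∩ Hiro ∩ Carol ∩ Nadia ∩ Wei ∩ Idris: 17:00-21:00.
Nikolai ∩ Hiro ∩ Carol ∩ Nadia ∩ Wei ∩ Idris ∩ Luca: 17:00-21:00.
That's a single block of 240 minutes.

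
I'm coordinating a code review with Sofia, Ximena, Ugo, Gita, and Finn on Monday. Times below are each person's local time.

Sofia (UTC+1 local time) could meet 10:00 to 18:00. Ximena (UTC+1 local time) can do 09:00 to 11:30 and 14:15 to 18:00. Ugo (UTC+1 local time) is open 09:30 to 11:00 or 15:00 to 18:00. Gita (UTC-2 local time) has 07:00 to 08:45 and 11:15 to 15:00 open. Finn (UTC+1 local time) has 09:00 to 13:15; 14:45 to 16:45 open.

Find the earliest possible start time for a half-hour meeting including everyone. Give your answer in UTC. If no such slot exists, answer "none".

Sofia in UTC: 09:00-17:00 (subtract 1h to convert from UTC+1).
Ximena in UTC: 08:00-10:30, 13:15-17:00 (subtract 1h to convert from UTC+1).
Ugo in UTC: 08:30-10:00, 14:00-17:00 (subtract 1h to convert from UTC+1).
Gita in UTC: 09:00-10:45, 13:15-17:00 (add 2h to convert from UTC-2).
Finn in UTC: 08:00-12:15, 13:45-15:45 (subtract 1h to convert from UTC+1).
Sofia ∩ Ximena: 09:00-10:30, 13:15-17:00.
Sofia ∩ Ximena ∩ Ugo: 09:00-10:00, 14:00-17:00.
Sofia ∩ Ximena ∩ Ugo ∩ Gita: 09:00-10:00, 14:00-17:00.
Sofia ∩ Ximena ∩ Ugo ∩ Gita ∩ Finn: 09:00-10:00, 14:00-15:45.
Those are the intersection windows.
The first common window of at least 30 minutes is 09:00-10:00, so the earliest start is 09:00.

09:00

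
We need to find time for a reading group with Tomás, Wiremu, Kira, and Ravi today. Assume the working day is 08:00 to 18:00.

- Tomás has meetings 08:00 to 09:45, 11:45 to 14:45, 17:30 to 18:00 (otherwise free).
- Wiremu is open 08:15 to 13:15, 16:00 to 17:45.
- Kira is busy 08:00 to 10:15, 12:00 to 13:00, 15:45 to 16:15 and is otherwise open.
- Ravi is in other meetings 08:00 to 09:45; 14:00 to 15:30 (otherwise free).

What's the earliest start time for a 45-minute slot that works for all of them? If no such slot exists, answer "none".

10:15

Tomás free: 09:45-11:45, 14:45-17:30 (invert busy blocks within the working day).
Wiremu free: 08:15-13:15, 16:00-17:45.
Kira free: 10:15-12:00, 13:00-15:45, 16:15-18:00 (invert busy blocks within the working day).
Ravi free: 09:45-14:00, 15:30-18:00 (invert busy blocks within the working day).
Tomás ∩ Wiremu: 09:45-11:45, 16:00-17:30.
Tomás ∩ Wiremu ∩ Kira: 10:15-11:45, 16:15-17:30.
Tomás ∩ Wiremu ∩ Kira ∩ Ravi: 10:15-11:45, 16:15-17:30.
Those are the intersection windows.
The first common window of at least 45 minutes is 10:15-11:45, so the earliest start is 10:15.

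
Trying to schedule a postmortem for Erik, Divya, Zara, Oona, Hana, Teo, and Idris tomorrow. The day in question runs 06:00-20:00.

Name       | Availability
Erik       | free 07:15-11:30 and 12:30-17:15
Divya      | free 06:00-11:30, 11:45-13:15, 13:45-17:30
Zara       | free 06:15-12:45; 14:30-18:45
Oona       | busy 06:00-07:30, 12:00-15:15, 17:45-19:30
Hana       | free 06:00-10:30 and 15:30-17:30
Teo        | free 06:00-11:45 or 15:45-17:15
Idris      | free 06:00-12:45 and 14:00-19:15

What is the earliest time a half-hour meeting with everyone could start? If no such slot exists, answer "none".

07:30

Erik free: 07:15-11:30, 12:30-17:15.
Divya free: 06:00-11:30, 11:45-13:15, 13:45-17:30.
Zara free: 06:15-12:45, 14:30-18:45.
Oona free: 07:30-12:00, 15:15-17:45, 19:30-20:00 (invert busy blocks within the working day).
Hana free: 06:00-10:30, 15:30-17:30.
Teo free: 06:00-11:45, 15:45-17:15.
Idris free: 06:00-12:45, 14:00-19:15.
Erik ∩ Divya: 07:15-11:30, 12:30-13:15, 13:45-17:15.
Erik ∩ Divya ∩ Zara: 07:15-11:30, 12:30-12:45, 14:30-17:15.
Erik ∩ Divya ∩ Zara ∩ Oona: 07:30-11:30, 15:15-17:15.
Erik ∩ Divya ∩ Zara ∩ Oona ∩ Hana: 07:30-10:30, 15:30-17:15.
Erik ∩ Divya ∩ Zara ∩ Oona ∩ Hana ∩ Teo: 07:30-10:30, 15:45-17:15.
Erik ∩ Divya ∩ Zara ∩ Oona ∩ Hana ∩ Teo ∩ Idris: 07:30-10:30, 15:45-17:15.
Those are the intersection windows.
The first common window of at least 30 minutes is 07:30-10:30, so the earliest start is 07:30.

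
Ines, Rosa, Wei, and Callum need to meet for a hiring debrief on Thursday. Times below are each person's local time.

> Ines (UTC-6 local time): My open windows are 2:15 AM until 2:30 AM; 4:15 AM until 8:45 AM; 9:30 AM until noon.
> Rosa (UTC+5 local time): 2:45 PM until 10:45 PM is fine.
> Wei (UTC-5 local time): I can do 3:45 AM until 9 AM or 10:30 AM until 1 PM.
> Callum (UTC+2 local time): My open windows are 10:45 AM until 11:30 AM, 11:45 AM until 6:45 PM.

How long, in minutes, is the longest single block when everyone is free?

225

Ines in UTC: 08:15-08:30, 10:15-14:45, 15:30-18:00 (add 6h to convert from UTC-6).
Rosa in UTC: 09:45-17:45 (subtract 5h to convert from UTC+5).
Wei in UTC: 08:45-14:00, 15:30-18:00 (add 5h to convert from UTC-5).
Callum in UTC: 08:45-09:30, 09:45-16:45 (subtract 2h to convert from UTC+2).
Ines ∩ Rosa: 10:15-14:45, 15:30-17:45.
Ines ∩ Rosa ∩ Wei: 10:15-14:00, 15:30-17:45.
Ines ∩ Rosa ∩ Wei ∩ Callum: 10:15-14:00, 15:30-16:45.
The longest is 10:15-14:00 at 225 minutes.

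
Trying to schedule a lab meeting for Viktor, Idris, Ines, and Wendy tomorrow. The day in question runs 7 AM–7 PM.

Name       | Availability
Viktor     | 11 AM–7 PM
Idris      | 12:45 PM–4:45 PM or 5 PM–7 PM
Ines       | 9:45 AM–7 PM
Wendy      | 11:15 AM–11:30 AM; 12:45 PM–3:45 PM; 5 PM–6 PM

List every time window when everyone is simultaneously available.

12:45-15:45, 17:00-18:00

Viktor ∩ Idris: 12:45-16:45, 17:00-19:00.
Viktor ∩ Idris ∩ Ines: 12:45-16:45, 17:00-19:00.
Viktor ∩ Idris ∩ Ines ∩ Wendy: 12:45-15:45, 17:00-18:00.
So the common availability across everyone is 12:45-15:45, 17:00-18:00.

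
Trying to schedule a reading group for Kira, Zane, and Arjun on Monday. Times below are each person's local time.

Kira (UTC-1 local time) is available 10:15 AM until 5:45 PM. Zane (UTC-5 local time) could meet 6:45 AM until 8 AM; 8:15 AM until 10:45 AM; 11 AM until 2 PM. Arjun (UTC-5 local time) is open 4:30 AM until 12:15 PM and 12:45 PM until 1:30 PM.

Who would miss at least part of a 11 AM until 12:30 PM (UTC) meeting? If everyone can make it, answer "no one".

Kira in UTC: 11:15-18:45 (add 1h to convert from UTC-1).
Zane in UTC: 11:45-13:00, 13:15-15:45, 16:00-19:00 (add 5h to convert from UTC-5).
Arjun in UTC: 09:30-17:15, 17:45-18:30 (add 5h to convert from UTC-5).
Kira: not fully free for 11:00-12:30. Zane: not fully free for 11:00-12:30. Arjun: free for 11:00-12:30.

Kira, Zane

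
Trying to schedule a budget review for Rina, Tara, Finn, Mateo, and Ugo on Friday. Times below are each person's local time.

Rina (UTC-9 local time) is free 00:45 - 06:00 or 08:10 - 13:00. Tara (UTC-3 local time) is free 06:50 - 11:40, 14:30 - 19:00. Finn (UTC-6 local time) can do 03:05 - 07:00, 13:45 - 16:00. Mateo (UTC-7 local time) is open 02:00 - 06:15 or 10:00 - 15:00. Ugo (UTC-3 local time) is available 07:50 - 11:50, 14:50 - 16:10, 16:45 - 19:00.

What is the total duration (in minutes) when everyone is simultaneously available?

Rina in UTC: 09:45-15:00, 17:10-22:00 (add 9h to convert from UTC-9).
Tara in UTC: 09:50-14:40, 17:30-22:00 (add 3h to convert from UTC-3).
Finn in UTC: 09:05-13:00, 19:45-22:00 (add 6h to convert from UTC-6).
Mateo in UTC: 09:00-13:15, 17:00-22:00 (add 7h to convert from UTC-7).
Ugo in UTC: 10:50-14:50, 17:50-19:10, 19:45-22:00 (add 3h to convert from UTC-3).
Rina ∩ Tara: 09:50-14:40, 17:30-22:00.
Rina ∩ Tara ∩ Finn: 09:50-13:00, 19:45-22:00.
Rina ∩ Tara ∩ Finn ∩ Mateo: 09:50-13:00, 19:45-22:00.
Rina ∩ Tara ∩ Finn ∩ Mateo ∩ Ugo: 10:50-13:00, 19:45-22:00.
Summing the common windows: 130 + 135 = 265 minutes.

265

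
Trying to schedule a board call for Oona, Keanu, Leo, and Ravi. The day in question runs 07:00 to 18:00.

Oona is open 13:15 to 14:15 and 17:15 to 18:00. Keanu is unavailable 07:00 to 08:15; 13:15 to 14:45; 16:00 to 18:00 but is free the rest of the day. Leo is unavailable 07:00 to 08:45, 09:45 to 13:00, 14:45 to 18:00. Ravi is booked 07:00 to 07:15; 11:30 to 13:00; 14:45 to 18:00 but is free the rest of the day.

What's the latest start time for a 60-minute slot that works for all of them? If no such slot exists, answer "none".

Oona free: 13:15-14:15, 17:15-18:00.
Keanu free: 08:15-13:15, 14:45-16:00 (invert busy blocks within the working day).
Leo free: 08:45-09:45, 13:00-14:45 (invert busy blocks within the working day).
Ravi free: 07:15-11:30, 13:00-14:45 (invert busy blocks within the working day).
Oona ∩ Keanu: ∅.
Oona ∩ Keanu ∩ Leo: ∅.
Oona ∩ Keanu ∩ Leo ∩ Ravi: ∅.
There is no time when everyone is free.
No common window is at least 60 minutes long.

none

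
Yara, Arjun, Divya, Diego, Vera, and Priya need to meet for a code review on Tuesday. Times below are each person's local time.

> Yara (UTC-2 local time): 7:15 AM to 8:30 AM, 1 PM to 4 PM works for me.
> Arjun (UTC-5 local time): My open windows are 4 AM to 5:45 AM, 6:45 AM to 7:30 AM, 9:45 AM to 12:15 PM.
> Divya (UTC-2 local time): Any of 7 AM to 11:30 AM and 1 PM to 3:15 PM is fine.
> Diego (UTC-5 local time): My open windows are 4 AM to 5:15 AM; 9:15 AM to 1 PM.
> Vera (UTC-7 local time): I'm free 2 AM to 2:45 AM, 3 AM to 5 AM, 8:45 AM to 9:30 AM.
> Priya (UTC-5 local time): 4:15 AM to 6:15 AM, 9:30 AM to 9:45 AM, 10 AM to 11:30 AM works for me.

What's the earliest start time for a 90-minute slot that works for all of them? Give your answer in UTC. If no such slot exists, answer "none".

none

Yara in UTC: 09:15-10:30, 15:00-18:00 (add 2h to convert from UTC-2).
Arjun in UTC: 09:00-10:45, 11:45-12:30, 14:45-17:15 (add 5h to convert from UTC-5).
Divya in UTC: 09:00-13:30, 15:00-17:15 (add 2h to convert from UTC-2).
Diego in UTC: 09:00-10:15, 14:15-18:00 (add 5h to convert from UTC-5).
Vera in UTC: 09:00-09:45, 10:00-12:00, 15:45-16:30 (add 7h to convert from UTC-7).
Priya in UTC: 09:15-11:15, 14:30-14:45, 15:00-16:30 (add 5h to convert from UTC-5).
Yara ∩ Arjun: 09:15-10:30, 15:00-17:15.
Yara ∩ Arjun ∩ Divya: 09:15-10:30, 15:00-17:15.
Yara ∩ Arjun ∩ Divya ∩ Diego: 09:15-10:15, 15:00-17:15.
Yara ∩ Arjun ∩ Divya ∩ Diego ∩ Vera: 09:15-09:45, 10:00-10:15, 15:45-16:30.
Yara ∩ Arjun ∩ Divya ∩ Diego ∩ Vera ∩ Priya: 09:15-09:45, 10:00-10:15, 15:45-16:30.
No common window is at least 90 minutes long.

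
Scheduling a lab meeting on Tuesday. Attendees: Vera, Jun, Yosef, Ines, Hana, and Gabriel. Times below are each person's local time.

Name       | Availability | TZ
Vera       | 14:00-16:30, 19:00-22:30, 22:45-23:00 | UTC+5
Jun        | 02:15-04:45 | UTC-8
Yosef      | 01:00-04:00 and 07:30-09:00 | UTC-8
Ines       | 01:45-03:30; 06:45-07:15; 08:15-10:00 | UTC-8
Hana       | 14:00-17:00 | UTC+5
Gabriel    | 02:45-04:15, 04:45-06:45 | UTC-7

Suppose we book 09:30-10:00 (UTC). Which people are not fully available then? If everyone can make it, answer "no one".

Gabriel, Ines, Jun

Vera in UTC: 09:00-11:30, 14:00-17:30, 17:45-18:00 (subtract 5h to convert from UTC+5).
Jun in UTC: 10:15-12:45 (add 8h to convert from UTC-8).
Yosef in UTC: 09:00-12:00, 15:30-17:00 (add 8h to convert from UTC-8).
Ines in UTC: 09:45-11:30, 14:45-15:15, 16:15-18:00 (add 8h to convert from UTC-8).
Hana in UTC: 09:00-12:00 (subtract 5h to convert from UTC+5).
Gabriel in UTC: 09:45-11:15, 11:45-13:45 (add 7h to convert from UTC-7).
Vera: free for 09:30-10:00. Jun: not fully free for 09:30-10:00. Yosef: free for 09:30-10:00. Ines: not fully free for 09:30-10:00. Hana: free for 09:30-10:00. Gabriel: not fully free for 09:30-10:00.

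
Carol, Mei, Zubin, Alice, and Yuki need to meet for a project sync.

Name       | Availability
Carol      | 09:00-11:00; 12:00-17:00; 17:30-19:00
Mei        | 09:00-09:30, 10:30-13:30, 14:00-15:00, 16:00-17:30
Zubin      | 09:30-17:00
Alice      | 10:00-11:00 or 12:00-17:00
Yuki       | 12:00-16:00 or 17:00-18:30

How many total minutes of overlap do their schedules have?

Carol ∩ Mei: 09:00-09:30, 10:30-11:00, 12:00-13:30, 14:00-15:00, 16:00-17:00.
Carol ∩ Mei ∩ Zubin: 10:30-11:00, 12:00-13:30, 14:00-15:00, 16:00-17:00.
Carol ∩ Mei ∩ Zubin ∩ Alice: 10:30-11:00, 12:00-13:30, 14:00-15:00, 16:00-17:00.
Carol ∩ Mei ∩ Zubin ∩ Alice ∩ Yuki: 12:00-13:30, 14:00-15:00.
Summing the common windows: 90 + 60 = 150 minutes.

150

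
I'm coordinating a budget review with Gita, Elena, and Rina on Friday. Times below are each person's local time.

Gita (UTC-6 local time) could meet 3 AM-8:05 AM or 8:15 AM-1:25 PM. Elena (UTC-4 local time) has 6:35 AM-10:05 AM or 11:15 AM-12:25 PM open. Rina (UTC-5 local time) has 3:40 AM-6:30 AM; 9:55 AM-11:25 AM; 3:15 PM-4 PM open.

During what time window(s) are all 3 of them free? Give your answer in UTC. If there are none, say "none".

10:35-11:30, 15:15-16:25

Gita in UTC: 09:00-14:05, 14:15-19:25 (add 6h to convert from UTC-6).
Elena in UTC: 10:35-14:05, 15:15-16:25 (add 4h to convert from UTC-4).
Rina in UTC: 08:40-11:30, 14:55-16:25, 20:15-21:00 (add 5h to convert from UTC-5).
Gita ∩ Elena: 10:35-14:05, 15:15-16:25.
Gita ∩ Elena ∩ Rina: 10:35-11:30, 15:15-16:25.
Those are the intersection windows.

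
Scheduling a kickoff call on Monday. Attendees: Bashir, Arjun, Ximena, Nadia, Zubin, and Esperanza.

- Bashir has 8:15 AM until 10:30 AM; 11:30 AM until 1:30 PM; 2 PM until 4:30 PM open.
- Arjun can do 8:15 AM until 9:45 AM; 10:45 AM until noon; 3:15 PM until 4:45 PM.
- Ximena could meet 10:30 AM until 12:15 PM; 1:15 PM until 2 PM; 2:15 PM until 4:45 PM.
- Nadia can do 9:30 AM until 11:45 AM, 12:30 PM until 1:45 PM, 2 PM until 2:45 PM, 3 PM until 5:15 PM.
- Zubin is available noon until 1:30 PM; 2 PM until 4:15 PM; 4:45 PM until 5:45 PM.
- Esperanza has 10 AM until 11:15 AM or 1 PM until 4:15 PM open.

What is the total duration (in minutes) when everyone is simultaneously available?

Bashir ∩ Arjun: 08:15-09:45, 11:30-12:00, 15:15-16:30.
Bashir ∩ Arjun ∩ Ximena: 11:30-12:00, 15:15-16:30.
Bashir ∩ Arjun ∩ Ximena ∩ Nadia: 11:30-11:45, 15:15-16:30.
Bashir ∩ Arjun ∩ Ximena ∩ Nadia ∩ Zubin: 15:15-16:15.
Bashir ∩ Arjun ∩ Ximena ∩ Nadia ∩ Zubin ∩ Esperanza: 15:15-16:15.
That's a single block of 60 minutes.

60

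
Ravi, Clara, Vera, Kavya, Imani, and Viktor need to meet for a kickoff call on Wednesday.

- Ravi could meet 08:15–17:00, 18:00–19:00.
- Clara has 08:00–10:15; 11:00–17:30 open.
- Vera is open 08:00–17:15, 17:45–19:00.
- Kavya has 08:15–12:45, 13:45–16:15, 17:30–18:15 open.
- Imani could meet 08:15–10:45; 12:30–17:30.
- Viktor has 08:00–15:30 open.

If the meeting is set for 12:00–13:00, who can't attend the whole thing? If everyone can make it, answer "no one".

Ravi: free for 12:00-13:00. Clara: free for 12:00-13:00. Vera: free for 12:00-13:00. Kavya: not fully free for 12:00-13:00. Imani: not fully free for 12:00-13:00. Viktor: free for 12:00-13:00.

Imani, Kavya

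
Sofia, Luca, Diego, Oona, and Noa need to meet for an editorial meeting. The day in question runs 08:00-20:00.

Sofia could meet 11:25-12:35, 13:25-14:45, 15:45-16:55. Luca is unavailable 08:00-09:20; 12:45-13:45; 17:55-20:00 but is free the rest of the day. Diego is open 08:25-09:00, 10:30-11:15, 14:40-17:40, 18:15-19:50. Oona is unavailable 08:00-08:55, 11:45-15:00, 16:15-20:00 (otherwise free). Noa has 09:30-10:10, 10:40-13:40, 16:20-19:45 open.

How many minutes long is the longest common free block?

Sofia free: 11:25-12:35, 13:25-14:45, 15:45-16:55.
Luca free: 09:20-12:45, 13:45-17:55 (invert busy blocks within the working day).
Diego free: 08:25-09:00, 10:30-11:15, 14:40-17:40, 18:15-19:50.
Oona free: 08:55-11:45, 15:00-16:15 (invert busy blocks within the working day).
Noa free: 09:30-10:10, 10:40-13:40, 16:20-19:45.
Sofia ∩ Luca: 11:25-12:35, 13:45-14:45, 15:45-16:55.
Sofia ∩ Luca ∩ Diego: 14:40-14:45, 15:45-16:55.
Sofia ∩ Luca ∩ Diego ∩ Oona: 15:45-16:15.
Sofia ∩ Luca ∩ Diego ∩ Oona ∩ Noa: ∅.
There is no time when everyone is free.
No common window exists, so the longest block is 0 minutes.

0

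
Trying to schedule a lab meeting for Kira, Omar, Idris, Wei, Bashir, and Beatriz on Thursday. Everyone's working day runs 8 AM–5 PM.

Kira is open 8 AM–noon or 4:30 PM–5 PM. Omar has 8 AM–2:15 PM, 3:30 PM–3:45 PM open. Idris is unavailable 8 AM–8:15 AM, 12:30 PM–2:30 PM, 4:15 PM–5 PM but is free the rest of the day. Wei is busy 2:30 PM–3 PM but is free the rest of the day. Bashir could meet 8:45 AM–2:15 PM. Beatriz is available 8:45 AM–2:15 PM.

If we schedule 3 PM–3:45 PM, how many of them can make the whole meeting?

Kira free: 08:00-12:00, 16:30-17:00.
Omar free: 08:00-14:15, 15:30-15:45.
Idris free: 08:15-12:30, 14:30-16:15 (invert busy blocks within the working day).
Wei free: 08:00-14:30, 15:00-17:00 (invert busy blocks within the working day).
Bashir free: 08:45-14:15.
Beatriz free: 08:45-14:15.
Idris and Wei can make the full 15:00-15:45 slot — that's 2.

2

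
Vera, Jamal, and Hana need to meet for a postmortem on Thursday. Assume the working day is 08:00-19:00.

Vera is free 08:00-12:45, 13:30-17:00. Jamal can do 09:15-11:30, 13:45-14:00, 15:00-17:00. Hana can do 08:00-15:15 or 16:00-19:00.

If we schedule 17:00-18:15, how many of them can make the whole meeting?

Hana can make the full 17:00-18:15 slot — that's 1.

1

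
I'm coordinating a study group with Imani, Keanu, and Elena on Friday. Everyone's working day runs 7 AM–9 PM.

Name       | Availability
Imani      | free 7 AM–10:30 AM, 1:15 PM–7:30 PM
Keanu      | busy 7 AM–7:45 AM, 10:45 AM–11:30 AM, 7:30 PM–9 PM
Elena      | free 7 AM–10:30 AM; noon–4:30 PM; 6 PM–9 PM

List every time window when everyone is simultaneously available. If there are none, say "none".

07:45-10:30, 13:15-16:30, 18:00-19:30

Imani free: 07:00-10:30, 13:15-19:30.
Keanu free: 07:45-10:45, 11:30-19:30 (invert busy blocks within the working day).
Elena free: 07:00-10:30, 12:00-16:30, 18:00-21:00.
Imani ∩ Keanu: 07:45-10:30, 13:15-19:30.
Imani ∩ Keanu ∩ Elena: 07:45-10:30, 13:15-16:30, 18:00-19:30.
Those are the intersection windows.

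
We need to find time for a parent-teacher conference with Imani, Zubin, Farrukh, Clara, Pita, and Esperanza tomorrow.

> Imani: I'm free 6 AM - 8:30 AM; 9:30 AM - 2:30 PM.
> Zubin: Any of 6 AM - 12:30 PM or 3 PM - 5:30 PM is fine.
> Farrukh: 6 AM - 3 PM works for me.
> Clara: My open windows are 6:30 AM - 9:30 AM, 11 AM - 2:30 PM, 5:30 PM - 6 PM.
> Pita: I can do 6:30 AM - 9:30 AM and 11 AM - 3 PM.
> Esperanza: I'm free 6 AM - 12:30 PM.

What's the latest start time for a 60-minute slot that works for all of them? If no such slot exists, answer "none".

11:30

Imani ∩ Zubin: 06:00-08:30, 09:30-12:30.
Imani ∩ Zubin ∩ Farrukh: 06:00-08:30, 09:30-12:30.
Imani ∩ Zubin ∩ Farrukh ∩ Clara: 06:30-08:30, 11:00-12:30.
Imani ∩ Zubin ∩ Farrukh ∩ Clara ∩ Pita: 06:30-08:30, 11:00-12:30.
Imani ∩ Zubin ∩ Farrukh ∩ Clara ∩ Pita ∩ Esperanza: 06:30-08:30, 11:00-12:30.
So the common availability across everyone is 06:30-08:30, 11:00-12:30.
The last common window of at least 60 minutes is 11:00-12:30; a 60-minute meeting can start as late as 11:30 and still end by 12:30.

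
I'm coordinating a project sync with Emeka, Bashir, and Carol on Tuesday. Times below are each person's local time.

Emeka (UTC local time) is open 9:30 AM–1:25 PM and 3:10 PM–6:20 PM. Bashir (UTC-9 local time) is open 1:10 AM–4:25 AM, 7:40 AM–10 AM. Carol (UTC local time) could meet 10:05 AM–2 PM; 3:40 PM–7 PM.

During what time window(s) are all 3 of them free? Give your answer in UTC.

10:10-13:25, 16:40-18:20

Emeka in UTC: 09:30-13:25, 15:10-18:20.
Bashir in UTC: 10:10-13:25, 16:40-19:00 (add 9h to convert from UTC-9).
Carol in UTC: 10:05-14:00, 15:40-19:00.
Emeka ∩ Bashir: 10:10-13:25, 16:40-18:20.
Emeka ∩ Bashir ∩ Carol: 10:10-13:25, 16:40-18:20.
So the common availability across everyone is 10:10-13:25, 16:40-18:20.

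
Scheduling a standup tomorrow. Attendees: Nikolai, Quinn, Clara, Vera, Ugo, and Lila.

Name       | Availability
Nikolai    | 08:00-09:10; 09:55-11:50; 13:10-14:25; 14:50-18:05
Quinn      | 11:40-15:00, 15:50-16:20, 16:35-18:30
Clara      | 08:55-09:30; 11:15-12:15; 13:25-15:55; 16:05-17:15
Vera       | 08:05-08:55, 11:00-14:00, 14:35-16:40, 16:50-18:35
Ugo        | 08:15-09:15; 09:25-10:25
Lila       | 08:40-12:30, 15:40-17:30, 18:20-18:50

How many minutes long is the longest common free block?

Nikolai ∩ Quinn: 11:40-11:50, 13:10-14:25, 14:50-15:00, 15:50-16:20, 16:35-18:05.
Nikolai ∩ Quinn ∩ Clara: 11:40-11:50, 13:25-14:25, 14:50-15:00, 15:50-15:55, 16:05-16:20, 16:35-17:15.
Nikolai ∩ Quinn ∩ Clara ∩ Vera: 11:40-11:50, 13:25-14:00, 14:50-15:00, 15:50-15:55, 16:05-16:20, 16:35-16:40, 16:50-17:15.
Nikolai ∩ Quinn ∩ Clara ∩ Vera ∩ Ugo: ∅.
Nikolai ∩ Quinn ∩ Clara ∩ Vera ∩ Ugo ∩ Lila: ∅.
There is no time when everyone is free.
No common window exists, so the longest block is 0 minutes.

0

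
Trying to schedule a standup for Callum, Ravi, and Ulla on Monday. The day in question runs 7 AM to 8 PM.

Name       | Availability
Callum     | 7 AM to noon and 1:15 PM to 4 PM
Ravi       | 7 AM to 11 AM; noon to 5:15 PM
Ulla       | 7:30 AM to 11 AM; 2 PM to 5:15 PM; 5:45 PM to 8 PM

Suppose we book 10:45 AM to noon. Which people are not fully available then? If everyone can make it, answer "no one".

Ravi, Ulla

Callum: free for 10:45-12:00. Ravi: not fully free for 10:45-12:00. Ulla: not fully free for 10:45-12:00.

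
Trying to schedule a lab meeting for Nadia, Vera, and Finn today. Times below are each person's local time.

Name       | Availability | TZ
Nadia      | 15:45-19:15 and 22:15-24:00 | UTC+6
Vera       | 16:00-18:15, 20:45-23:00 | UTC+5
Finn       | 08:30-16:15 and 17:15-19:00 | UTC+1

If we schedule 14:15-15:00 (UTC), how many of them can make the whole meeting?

Nadia in UTC: 09:45-13:15, 16:15-18:00 (subtract 6h to convert from UTC+6).
Vera in UTC: 11:00-13:15, 15:45-18:00 (subtract 5h to convert from UTC+5).
Finn in UTC: 07:30-15:15, 16:15-18:00 (subtract 1h to convert from UTC+1).
Finn can make the full 14:15-15:00 slot — that's 1.

1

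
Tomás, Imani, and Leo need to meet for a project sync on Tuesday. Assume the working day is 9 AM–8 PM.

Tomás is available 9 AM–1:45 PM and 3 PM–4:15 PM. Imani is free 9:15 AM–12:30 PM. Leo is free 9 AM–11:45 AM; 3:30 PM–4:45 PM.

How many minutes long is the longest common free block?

Tomás ∩ Imani: 09:15-12:30.
Tomás ∩ Imani ∩ Leo: 09:15-11:45.
The longest is 09:15-11:45 at 150 minutes.

150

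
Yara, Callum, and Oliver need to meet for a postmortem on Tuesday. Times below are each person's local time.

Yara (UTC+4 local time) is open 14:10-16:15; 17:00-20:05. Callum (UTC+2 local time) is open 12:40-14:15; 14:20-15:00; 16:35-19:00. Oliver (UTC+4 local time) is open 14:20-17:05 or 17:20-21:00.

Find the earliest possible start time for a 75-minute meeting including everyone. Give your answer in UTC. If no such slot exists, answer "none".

Yara in UTC: 10:10-12:15, 13:00-16:05 (subtract 4h to convert from UTC+4).
Callum in UTC: 10:40-12:15, 12:20-13:00, 14:35-17:00 (subtract 2h to convert from UTC+2).
Oliver in UTC: 10:20-13:05, 13:20-17:00 (subtract 4h to convert from UTC+4).
Yara ∩ Callum: 10:40-12:15, 14:35-16:05.
Yara ∩ Callum ∩ Oliver: 10:40-12:15, 14:35-16:05.
The first common window of at least 75 minutes is 10:40-12:15, so the earliest start is 10:40.

10:40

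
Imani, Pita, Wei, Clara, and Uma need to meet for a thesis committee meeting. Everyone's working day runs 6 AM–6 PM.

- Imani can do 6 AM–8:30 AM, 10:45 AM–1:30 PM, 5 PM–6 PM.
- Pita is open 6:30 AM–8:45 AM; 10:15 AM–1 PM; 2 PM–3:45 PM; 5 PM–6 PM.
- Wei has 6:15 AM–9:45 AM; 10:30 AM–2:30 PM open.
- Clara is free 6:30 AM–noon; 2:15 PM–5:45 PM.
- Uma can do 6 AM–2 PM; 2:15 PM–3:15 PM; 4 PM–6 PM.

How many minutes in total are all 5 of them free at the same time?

195

Imani ∩ Pita: 06:30-08:30, 10:45-13:00, 17:00-18:00.
Imani ∩ Pita ∩ Wei: 06:30-08:30, 10:45-13:00.
Imani ∩ Pita ∩ Wei ∩ Clara: 06:30-08:30, 10:45-12:00.
Imani ∩ Pita ∩ Wei ∩ Clara ∩ Uma: 06:30-08:30, 10:45-12:00.
Those are the intersection windows.
Summing the common windows: 120 + 75 = 195 minutes.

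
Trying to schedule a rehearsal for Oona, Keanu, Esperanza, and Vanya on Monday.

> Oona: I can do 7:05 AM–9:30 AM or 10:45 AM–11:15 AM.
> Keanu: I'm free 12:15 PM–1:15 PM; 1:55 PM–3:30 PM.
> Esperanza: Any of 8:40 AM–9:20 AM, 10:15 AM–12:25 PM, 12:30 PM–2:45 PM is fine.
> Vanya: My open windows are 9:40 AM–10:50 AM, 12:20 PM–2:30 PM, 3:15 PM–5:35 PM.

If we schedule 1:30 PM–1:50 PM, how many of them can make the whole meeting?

Esperanza and Vanya can make the full 13:30-13:50 slot — that's 2.

2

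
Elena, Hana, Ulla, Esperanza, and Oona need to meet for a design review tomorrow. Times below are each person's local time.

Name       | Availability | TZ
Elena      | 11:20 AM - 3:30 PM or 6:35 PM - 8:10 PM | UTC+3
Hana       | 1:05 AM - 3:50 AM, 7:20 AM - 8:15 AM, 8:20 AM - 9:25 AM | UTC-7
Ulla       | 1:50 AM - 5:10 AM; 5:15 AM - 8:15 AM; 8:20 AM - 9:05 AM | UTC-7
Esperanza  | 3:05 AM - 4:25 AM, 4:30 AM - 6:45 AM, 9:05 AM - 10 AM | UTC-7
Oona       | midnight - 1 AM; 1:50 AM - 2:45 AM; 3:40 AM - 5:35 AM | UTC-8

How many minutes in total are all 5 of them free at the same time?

Elena in UTC: 08:20-12:30, 15:35-17:10 (subtract 3h to convert from UTC+3).
Hana in UTC: 08:05-10:50, 14:20-15:15, 15:20-16:25 (add 7h to convert from UTC-7).
Ulla in UTC: 08:50-12:10, 12:15-15:15, 15:20-16:05 (add 7h to convert from UTC-7).
Esperanza in UTC: 10:05-11:25, 11:30-13:45, 16:05-17:00 (add 7h to convert from UTC-7).
Oona in UTC: 08:00-09:00, 09:50-10:45, 11:40-13:35 (add 8h to convert from UTC-8).
Elena ∩ Hana: 08:20-10:50, 15:35-16:25.
Elena ∩ Hana ∩ Ulla: 08:50-10:50, 15:35-16:05.
Elena ∩ Hana ∩ Ulla ∩ Esperanza: 10:05-10:50.
Elena ∩ Hana ∩ Ulla ∩ Esperanza ∩ Oona: 10:05-10:45.
That's a single block of 40 minutes.

40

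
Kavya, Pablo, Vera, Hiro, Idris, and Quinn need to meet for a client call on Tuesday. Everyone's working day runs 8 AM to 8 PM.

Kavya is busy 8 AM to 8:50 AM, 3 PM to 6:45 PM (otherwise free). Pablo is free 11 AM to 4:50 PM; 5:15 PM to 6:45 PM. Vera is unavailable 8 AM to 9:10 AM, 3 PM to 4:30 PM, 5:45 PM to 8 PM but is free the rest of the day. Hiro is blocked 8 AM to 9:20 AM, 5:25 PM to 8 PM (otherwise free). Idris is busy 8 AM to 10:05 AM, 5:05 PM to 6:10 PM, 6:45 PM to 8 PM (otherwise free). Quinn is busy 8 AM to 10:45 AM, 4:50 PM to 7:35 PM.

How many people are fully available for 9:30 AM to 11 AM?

Kavya free: 08:50-15:00, 18:45-20:00 (invert busy blocks within the working day).
Pablo free: 11:00-16:50, 17:15-18:45.
Vera free: 09:10-15:00, 16:30-17:45 (invert busy blocks within the working day).
Hiro free: 09:20-17:25 (invert busy blocks within the working day).
Idris free: 10:05-17:05, 18:10-18:45 (invert busy blocks within the working day).
Quinn free: 10:45-16:50, 19:35-20:00 (invert busy blocks within the working day).
Kavya, Vera, and Hiro can make the full 09:30-11:00 slot — that's 3.

3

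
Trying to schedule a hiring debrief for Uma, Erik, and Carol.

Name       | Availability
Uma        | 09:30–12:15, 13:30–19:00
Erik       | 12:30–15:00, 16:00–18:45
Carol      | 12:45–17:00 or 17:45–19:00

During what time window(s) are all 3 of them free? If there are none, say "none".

Uma ∩ Erik: 13:30-15:00, 16:00-18:45.
Uma ∩ Erik ∩ Carol: 13:30-15:00, 16:00-17:00, 17:45-18:45.

13:30-15:00, 16:00-17:00, 17:45-18:45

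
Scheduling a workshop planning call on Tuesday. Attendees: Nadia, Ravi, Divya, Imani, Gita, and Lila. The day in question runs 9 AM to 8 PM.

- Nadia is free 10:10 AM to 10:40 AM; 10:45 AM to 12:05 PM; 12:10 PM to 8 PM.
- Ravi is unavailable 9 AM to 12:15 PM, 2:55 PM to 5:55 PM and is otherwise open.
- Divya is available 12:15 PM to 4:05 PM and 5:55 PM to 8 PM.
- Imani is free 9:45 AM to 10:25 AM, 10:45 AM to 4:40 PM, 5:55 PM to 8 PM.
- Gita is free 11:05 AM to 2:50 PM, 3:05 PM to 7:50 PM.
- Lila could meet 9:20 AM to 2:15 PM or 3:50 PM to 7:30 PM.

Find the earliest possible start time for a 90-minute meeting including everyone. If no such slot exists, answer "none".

Nadia free: 10:10-10:40, 10:45-12:05, 12:10-20:00.
Ravi free: 12:15-14:55, 17:55-20:00 (invert busy blocks within the working day).
Divya free: 12:15-16:05, 17:55-20:00.
Imani free: 09:45-10:25, 10:45-16:40, 17:55-20:00.
Gita free: 11:05-14:50, 15:05-19:50.
Lila free: 09:20-14:15, 15:50-19:30.
Nadia ∩ Ravi: 12:15-14:55, 17:55-20:00.
Nadia ∩ Ravi ∩ Divya: 12:15-14:55, 17:55-20:00.
Nadia ∩ Ravi ∩ Divya ∩ Imani: 12:15-14:55, 17:55-20:00.
Nadia ∩ Ravi ∩ Divya ∩ Imani ∩ Gita: 12:15-14:50, 17:55-19:50.
Nadia ∩ Ravi ∩ Divya ∩ Imani ∩ Gita ∩ Lila: 12:15-14:15, 17:55-19:30.
So the common availability across everyone is 12:15-14:15, 17:55-19:30.
The first common window of at least 90 minutes is 12:15-14:15, so the earliest start is 12:15.

12:15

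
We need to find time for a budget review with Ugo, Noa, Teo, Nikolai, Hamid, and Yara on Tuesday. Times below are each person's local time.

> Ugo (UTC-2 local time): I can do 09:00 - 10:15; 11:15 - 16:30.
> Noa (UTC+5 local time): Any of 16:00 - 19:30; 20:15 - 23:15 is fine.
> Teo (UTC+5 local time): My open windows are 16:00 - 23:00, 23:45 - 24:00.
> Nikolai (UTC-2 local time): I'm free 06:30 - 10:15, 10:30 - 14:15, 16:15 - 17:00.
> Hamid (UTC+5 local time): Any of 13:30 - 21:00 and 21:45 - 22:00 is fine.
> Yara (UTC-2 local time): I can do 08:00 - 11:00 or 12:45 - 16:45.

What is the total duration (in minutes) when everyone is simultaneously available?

120

Ugo in UTC: 11:00-12:15, 13:15-18:30 (add 2h to convert from UTC-2).
Noa in UTC: 11:00-14:30, 15:15-18:15 (subtract 5h to convert from UTC+5).
Teo in UTC: 11:00-18:00, 18:45-19:00 (subtract 5h to convert from UTC+5).
Nikolai in UTC: 08:30-12:15, 12:30-16:15, 18:15-19:00 (add 2h to convert from UTC-2).
Hamid in UTC: 08:30-16:00, 16:45-17:00 (subtract 5h to convert from UTC+5).
Yara in UTC: 10:00-13:00, 14:45-18:45 (add 2h to convert from UTC-2).
Ugo ∩ Noa: 11:00-12:15, 13:15-14:30, 15:15-18:15.
Ugo ∩ Noa ∩ Teo: 11:00-12:15, 13:15-14:30, 15:15-18:00.
Ugo ∩ Noa ∩ Teo ∩ Nikolai: 11:00-12:15, 13:15-14:30, 15:15-16:15.
Ugo ∩ Noa ∩ Teo ∩ Nikolai ∩ Hamid: 11:00-12:15, 13:15-14:30, 15:15-16:00.
Ugo ∩ Noa ∩ Teo ∩ Nikolai ∩ Hamid ∩ Yara: 11:00-12:15, 15:15-16:00.
Those are the intersection windows.
Summing the common windows: 75 + 45 = 120 minutes.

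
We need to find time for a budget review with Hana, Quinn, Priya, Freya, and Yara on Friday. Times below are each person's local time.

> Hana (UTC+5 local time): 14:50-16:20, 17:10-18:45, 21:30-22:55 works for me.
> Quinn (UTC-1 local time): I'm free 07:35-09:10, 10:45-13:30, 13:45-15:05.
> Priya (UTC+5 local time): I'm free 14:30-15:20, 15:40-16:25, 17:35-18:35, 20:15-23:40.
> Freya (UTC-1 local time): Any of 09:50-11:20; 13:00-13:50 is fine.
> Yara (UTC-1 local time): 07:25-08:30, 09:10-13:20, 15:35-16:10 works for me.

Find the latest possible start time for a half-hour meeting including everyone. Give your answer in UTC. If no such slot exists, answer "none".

none

Hana in UTC: 09:50-11:20, 12:10-13:45, 16:30-17:55 (subtract 5h to convert from UTC+5).
Quinn in UTC: 08:35-10:10, 11:45-14:30, 14:45-16:05 (add 1h to convert from UTC-1).
Priya in UTC: 09:30-10:20, 10:40-11:25, 12:35-13:35, 15:15-18:40 (subtract 5h to convert from UTC+5).
Freya in UTC: 10:50-12:20, 14:00-14:50 (add 1h to convert from UTC-1).
Yara in UTC: 08:25-09:30, 10:10-14:20, 16:35-17:10 (add 1h to convert from UTC-1).
Hana ∩ Quinn: 09:50-10:10, 12:10-13:45.
Hana ∩ Quinn ∩ Priya: 09:50-10:10, 12:35-13:35.
Hana ∩ Quinn ∩ Priya ∩ Freya: ∅.
Hana ∩ Quinn ∩ Priya ∩ Freya ∩ Yara: ∅.
There is no time when everyone is free.
No common window is at least 30 minutes long.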